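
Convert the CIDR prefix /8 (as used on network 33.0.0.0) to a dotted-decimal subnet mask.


/8 means 8 network bits, 24 host bits
Binary: 11111111000000000000000000000000
Mask: 255.0.0.0


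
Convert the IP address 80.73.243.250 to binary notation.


80 = 01010000
73 = 01001001
243 = 11110011
250 = 11111010
Binary: 01010000.01001001.11110011.11111010


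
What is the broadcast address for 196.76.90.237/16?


Network: 196.76.0.0/16
Host bits = 16
Set all host bits to 1:
Broadcast: 196.76.255.255


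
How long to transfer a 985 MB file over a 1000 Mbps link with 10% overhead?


Effective throughput = 1000 * (1 - 10/100) = 900 Mbps
File size in Mb = 985 * 8 = 7880 Mb
Time = 7880 / 900
Time = 8.7556 seconds


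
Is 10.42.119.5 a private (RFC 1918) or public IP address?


RFC 1918 private ranges:
  10.0.0.0/8 (10.0.0.0 - 10.255.255.255)
  172.16.0.0/12 (172.16.0.0 - 172.31.255.255)
  192.168.0.0/16 (192.168.0.0 - 192.168.255.255)
Private (in 10.0.0.0/8)


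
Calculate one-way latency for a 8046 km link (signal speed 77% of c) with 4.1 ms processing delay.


Speed = 0.77 * 3e5 km/s = 231000 km/s
Propagation delay = 8046 / 231000 = 0.0348 s = 34.8312 ms
Processing delay = 4.1 ms
Total one-way latency = 38.9312 ms


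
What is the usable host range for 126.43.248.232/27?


Network: 126.43.248.224
Broadcast: 126.43.248.255
First usable = network + 1
Last usable = broadcast - 1
Range: 126.43.248.225 to 126.43.248.254


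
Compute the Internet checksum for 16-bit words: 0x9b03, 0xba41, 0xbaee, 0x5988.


Sum all words (with carry folding):
+ 0x9b03 = 0x9b03
+ 0xba41 = 0x5545
+ 0xbaee = 0x1034
+ 0x5988 = 0x69bc
One's complement: ~0x69bc
Checksum = 0x9643


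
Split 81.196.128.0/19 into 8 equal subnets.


New prefix = 19 + 3 = 22
Each subnet has 1024 addresses
  81.196.128.0/22
  81.196.132.0/22
  81.196.136.0/22
  81.196.140.0/22
  81.196.144.0/22
  81.196.148.0/22
  81.196.152.0/22
  81.196.156.0/22
Subnets: 81.196.128.0/22, 81.196.132.0/22, 81.196.136.0/22, 81.196.140.0/22, 81.196.144.0/22, 81.196.148.0/22, 81.196.152.0/22, 81.196.156.0/22


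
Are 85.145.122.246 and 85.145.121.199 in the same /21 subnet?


Mask: 255.255.248.0
85.145.122.246 AND mask = 85.145.120.0
85.145.121.199 AND mask = 85.145.120.0
Yes, same subnet (85.145.120.0)


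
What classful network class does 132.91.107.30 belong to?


First octet: 132
Binary: 10000100
10xxxxxx -> Class B (128-191)
Class B, default mask 255.255.0.0 (/16)


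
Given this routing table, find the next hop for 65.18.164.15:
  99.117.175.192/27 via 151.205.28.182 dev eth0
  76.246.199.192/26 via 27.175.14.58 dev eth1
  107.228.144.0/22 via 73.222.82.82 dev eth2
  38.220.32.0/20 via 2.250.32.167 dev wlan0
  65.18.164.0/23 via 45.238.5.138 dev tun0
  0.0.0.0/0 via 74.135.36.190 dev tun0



Longest prefix match for 65.18.164.15:
  /27 99.117.175.192: no
  /26 76.246.199.192: no
  /22 107.228.144.0: no
  /20 38.220.32.0: no
  /23 65.18.164.0: MATCH
  /0 0.0.0.0: MATCH
Selected: next-hop 45.238.5.138 via tun0 (matched /23)


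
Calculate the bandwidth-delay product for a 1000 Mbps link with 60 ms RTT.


BDP = bandwidth * RTT
= 1000 Mbps * 60 ms
= 1000 * 1e6 * 60 / 1000 bits
= 60000000 bits
= 7500000 bytes
= 7324.2188 KB
BDP = 60000000 bits (7500000 bytes)


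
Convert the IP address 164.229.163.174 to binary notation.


164 = 10100100
229 = 11100101
163 = 10100011
174 = 10101110
Binary: 10100100.11100101.10100011.10101110


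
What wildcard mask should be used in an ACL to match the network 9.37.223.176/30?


Subnet mask: 255.255.255.252
Wildcard = 255.255.255.255 - subnet mask
255 - 255 = 0
255 - 255 = 0
255 - 255 = 0
255 - 252 = 3
Wildcard: 0.0.0.3


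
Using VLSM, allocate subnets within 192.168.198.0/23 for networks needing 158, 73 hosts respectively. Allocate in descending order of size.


158 hosts -> /24 (254 usable): 192.168.198.0/24
73 hosts -> /25 (126 usable): 192.168.199.0/25
Allocation: 192.168.198.0/24 (158 hosts, 254 usable); 192.168.199.0/25 (73 hosts, 126 usable)


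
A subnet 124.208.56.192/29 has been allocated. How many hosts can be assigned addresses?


Host bits = 32 - 29 = 3
Total addresses = 2^3 = 8
Usable = total - 2 (network and broadcast)
Usable hosts: 6


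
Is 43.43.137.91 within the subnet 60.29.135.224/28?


Subnet network: 60.29.135.224
Test IP AND mask: 43.43.137.80
No, 43.43.137.91 is not in 60.29.135.224/28


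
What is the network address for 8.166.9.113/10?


IP:   00001000.10100110.00001001.01110001
Mask: 11111111.11000000.00000000.00000000
AND operation:
Net:  00001000.10000000.00000000.00000000
Network: 8.128.0.0/10


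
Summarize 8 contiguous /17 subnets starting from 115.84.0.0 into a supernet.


Original prefix: /17
Number of subnets: 8 = 2^3
New prefix = 17 - 3 = 14
Supernet: 115.84.0.0/14


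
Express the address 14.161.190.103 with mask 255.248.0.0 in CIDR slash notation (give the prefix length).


Binary: 11111111.11111000.00000000.00000000
Count leading 1s
Prefix: /13


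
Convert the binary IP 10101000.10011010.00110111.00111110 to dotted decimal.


10101000 = 168
10011010 = 154
00110111 = 55
00111110 = 62
IP: 168.154.55.62


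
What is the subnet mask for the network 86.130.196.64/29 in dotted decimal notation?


/29 means 29 network bits, 3 host bits
Binary: 11111111111111111111111111111000
Mask: 255.255.255.248


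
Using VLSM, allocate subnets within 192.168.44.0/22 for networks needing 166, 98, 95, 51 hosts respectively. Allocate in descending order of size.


166 hosts -> /24 (254 usable): 192.168.44.0/24
98 hosts -> /25 (126 usable): 192.168.45.0/25
95 hosts -> /25 (126 usable): 192.168.45.128/25
51 hosts -> /26 (62 usable): 192.168.46.0/26
Allocation: 192.168.44.0/24 (166 hosts, 254 usable); 192.168.45.0/25 (98 hosts, 126 usable); 192.168.45.128/25 (95 hosts, 126 usable); 192.168.46.0/26 (51 hosts, 62 usable)


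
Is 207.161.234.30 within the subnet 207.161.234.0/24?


Subnet network: 207.161.234.0
Test IP AND mask: 207.161.234.0
Yes, 207.161.234.30 is in 207.161.234.0/24


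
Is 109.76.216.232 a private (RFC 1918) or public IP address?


RFC 1918 private ranges:
  10.0.0.0/8 (10.0.0.0 - 10.255.255.255)
  172.16.0.0/12 (172.16.0.0 - 172.31.255.255)
  192.168.0.0/16 (192.168.0.0 - 192.168.255.255)
Public (not in any RFC 1918 range)


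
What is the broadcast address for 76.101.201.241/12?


Network: 76.96.0.0/12
Host bits = 20
Set all host bits to 1:
Broadcast: 76.111.255.255


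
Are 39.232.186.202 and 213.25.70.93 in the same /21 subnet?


Mask: 255.255.248.0
39.232.186.202 AND mask = 39.232.184.0
213.25.70.93 AND mask = 213.25.64.0
No, different subnets (39.232.184.0 vs 213.25.64.0)


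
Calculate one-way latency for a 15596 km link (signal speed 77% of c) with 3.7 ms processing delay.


Speed = 0.77 * 3e5 km/s = 231000 km/s
Propagation delay = 15596 / 231000 = 0.0675 s = 67.5152 ms
Processing delay = 3.7 ms
Total one-way latency = 71.2152 ms


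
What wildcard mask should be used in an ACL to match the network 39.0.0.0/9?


Subnet mask: 255.128.0.0
Wildcard = 255.255.255.255 - subnet mask
255 - 255 = 0
255 - 128 = 127
255 - 0 = 255
255 - 0 = 255
Wildcard: 0.127.255.255


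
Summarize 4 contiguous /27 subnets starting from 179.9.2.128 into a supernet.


Original prefix: /27
Number of subnets: 4 = 2^2
New prefix = 27 - 2 = 25
Supernet: 179.9.2.128/25


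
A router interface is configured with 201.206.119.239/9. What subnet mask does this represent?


/9 means 9 network bits, 23 host bits
Binary: 11111111100000000000000000000000
Mask: 255.128.0.0


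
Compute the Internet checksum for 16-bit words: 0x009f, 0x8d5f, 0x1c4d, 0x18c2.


Sum all words (with carry folding):
+ 0x009f = 0x009f
+ 0x8d5f = 0x8dfe
+ 0x1c4d = 0xaa4b
+ 0x18c2 = 0xc30d
One's complement: ~0xc30d
Checksum = 0x3cf2


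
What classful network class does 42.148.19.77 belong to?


First octet: 42
Binary: 00101010
0xxxxxxx -> Class A (1-126)
Class A, default mask 255.0.0.0 (/8)


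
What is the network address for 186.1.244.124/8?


IP:   10111010.00000001.11110100.01111100
Mask: 11111111.00000000.00000000.00000000
AND operation:
Net:  10111010.00000000.00000000.00000000
Network: 186.0.0.0/8


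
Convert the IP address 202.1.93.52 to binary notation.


202 = 11001010
1 = 00000001
93 = 01011101
52 = 00110100
Binary: 11001010.00000001.01011101.00110100


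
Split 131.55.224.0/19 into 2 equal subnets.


New prefix = 19 + 1 = 20
Each subnet has 4096 addresses
  131.55.224.0/20
  131.55.240.0/20
Subnets: 131.55.224.0/20, 131.55.240.0/20


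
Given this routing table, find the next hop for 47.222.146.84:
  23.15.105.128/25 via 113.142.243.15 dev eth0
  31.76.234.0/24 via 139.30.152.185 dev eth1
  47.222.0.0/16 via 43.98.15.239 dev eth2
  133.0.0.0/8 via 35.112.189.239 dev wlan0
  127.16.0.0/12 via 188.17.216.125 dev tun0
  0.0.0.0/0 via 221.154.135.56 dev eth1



Longest prefix match for 47.222.146.84:
  /25 23.15.105.128: no
  /24 31.76.234.0: no
  /16 47.222.0.0: MATCH
  /8 133.0.0.0: no
  /12 127.16.0.0: no
  /0 0.0.0.0: MATCH
Selected: next-hop 43.98.15.239 via eth2 (matched /16)


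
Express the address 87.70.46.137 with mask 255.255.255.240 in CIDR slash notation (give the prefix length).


Binary: 11111111.11111111.11111111.11110000
Count leading 1s
Prefix: /28


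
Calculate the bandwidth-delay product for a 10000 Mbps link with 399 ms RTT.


BDP = bandwidth * RTT
= 10000 Mbps * 399 ms
= 10000 * 1e6 * 399 / 1000 bits
= 3990000000 bits
= 498750000 bytes
= 487060.5469 KB
BDP = 3990000000 bits (498750000 bytes)


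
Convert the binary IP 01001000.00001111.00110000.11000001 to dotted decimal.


01001000 = 72
00001111 = 15
00110000 = 48
11000001 = 193
IP: 72.15.48.193


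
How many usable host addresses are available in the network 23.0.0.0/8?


Host bits = 32 - 8 = 24
Total addresses = 2^24 = 16777216
Usable = total - 2 (network and broadcast)
Usable hosts: 16777214


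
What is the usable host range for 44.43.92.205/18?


Network: 44.43.64.0
Broadcast: 44.43.127.255
First usable = network + 1
Last usable = broadcast - 1
Range: 44.43.64.1 to 44.43.127.254


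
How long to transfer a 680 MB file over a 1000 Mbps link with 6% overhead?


Effective throughput = 1000 * (1 - 6/100) = 940 Mbps
File size in Mb = 680 * 8 = 5440 Mb
Time = 5440 / 940
Time = 5.7872 seconds


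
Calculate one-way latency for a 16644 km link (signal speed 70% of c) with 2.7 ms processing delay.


Speed = 0.7 * 3e5 km/s = 210000 km/s
Propagation delay = 16644 / 210000 = 0.0793 s = 79.2571 ms
Processing delay = 2.7 ms
Total one-way latency = 81.9571 ms


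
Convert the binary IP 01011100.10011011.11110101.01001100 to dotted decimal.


01011100 = 92
10011011 = 155
11110101 = 245
01001100 = 76
IP: 92.155.245.76


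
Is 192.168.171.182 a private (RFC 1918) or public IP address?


RFC 1918 private ranges:
  10.0.0.0/8 (10.0.0.0 - 10.255.255.255)
  172.16.0.0/12 (172.16.0.0 - 172.31.255.255)
  192.168.0.0/16 (192.168.0.0 - 192.168.255.255)
Private (in 192.168.0.0/16)


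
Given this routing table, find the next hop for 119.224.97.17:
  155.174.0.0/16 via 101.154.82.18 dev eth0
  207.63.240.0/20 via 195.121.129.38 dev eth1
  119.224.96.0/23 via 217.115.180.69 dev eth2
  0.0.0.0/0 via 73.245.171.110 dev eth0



Longest prefix match for 119.224.97.17:
  /16 155.174.0.0: no
  /20 207.63.240.0: no
  /23 119.224.96.0: MATCH
  /0 0.0.0.0: MATCH
Selected: next-hop 217.115.180.69 via eth2 (matched /23)


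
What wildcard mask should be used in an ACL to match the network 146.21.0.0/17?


Subnet mask: 255.255.128.0
Wildcard = 255.255.255.255 - subnet mask
255 - 255 = 0
255 - 255 = 0
255 - 128 = 127
255 - 0 = 255
Wildcard: 0.0.127.255


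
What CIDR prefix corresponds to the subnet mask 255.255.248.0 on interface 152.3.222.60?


Binary: 11111111.11111111.11111000.00000000
Count leading 1s
Prefix: /21


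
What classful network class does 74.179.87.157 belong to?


First octet: 74
Binary: 01001010
0xxxxxxx -> Class A (1-126)
Class A, default mask 255.0.0.0 (/8)


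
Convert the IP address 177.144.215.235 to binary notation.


177 = 10110001
144 = 10010000
215 = 11010111
235 = 11101011
Binary: 10110001.10010000.11010111.11101011


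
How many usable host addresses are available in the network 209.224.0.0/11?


Host bits = 32 - 11 = 21
Total addresses = 2^21 = 2097152
Usable = total - 2 (network and broadcast)
Usable hosts: 2097150


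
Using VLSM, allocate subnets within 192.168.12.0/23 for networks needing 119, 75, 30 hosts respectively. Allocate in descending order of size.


119 hosts -> /25 (126 usable): 192.168.12.0/25
75 hosts -> /25 (126 usable): 192.168.12.128/25
30 hosts -> /27 (30 usable): 192.168.13.0/27
Allocation: 192.168.12.0/25 (119 hosts, 126 usable); 192.168.12.128/25 (75 hosts, 126 usable); 192.168.13.0/27 (30 hosts, 30 usable)


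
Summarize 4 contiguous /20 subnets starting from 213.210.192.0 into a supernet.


Original prefix: /20
Number of subnets: 4 = 2^2
New prefix = 20 - 2 = 18
Supernet: 213.210.192.0/18


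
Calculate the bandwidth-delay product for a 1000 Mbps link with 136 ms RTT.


BDP = bandwidth * RTT
= 1000 Mbps * 136 ms
= 1000 * 1e6 * 136 / 1000 bits
= 136000000 bits
= 17000000 bytes
= 16601.5625 KB
BDP = 136000000 bits (17000000 bytes)


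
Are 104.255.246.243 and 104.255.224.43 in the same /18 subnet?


Mask: 255.255.192.0
104.255.246.243 AND mask = 104.255.192.0
104.255.224.43 AND mask = 104.255.192.0
Yes, same subnet (104.255.192.0)


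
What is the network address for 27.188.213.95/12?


IP:   00011011.10111100.11010101.01011111
Mask: 11111111.11110000.00000000.00000000
AND operation:
Net:  00011011.10110000.00000000.00000000
Network: 27.176.0.0/12


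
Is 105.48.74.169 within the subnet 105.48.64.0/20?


Subnet network: 105.48.64.0
Test IP AND mask: 105.48.64.0
Yes, 105.48.74.169 is in 105.48.64.0/20


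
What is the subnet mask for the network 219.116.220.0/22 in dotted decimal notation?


/22 means 22 network bits, 10 host bits
Binary: 11111111111111111111110000000000
Mask: 255.255.252.0


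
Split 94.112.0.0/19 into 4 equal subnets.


New prefix = 19 + 2 = 21
Each subnet has 2048 addresses
  94.112.0.0/21
  94.112.8.0/21
  94.112.16.0/21
  94.112.24.0/21
Subnets: 94.112.0.0/21, 94.112.8.0/21, 94.112.16.0/21, 94.112.24.0/21


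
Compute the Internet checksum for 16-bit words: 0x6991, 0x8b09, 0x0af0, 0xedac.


Sum all words (with carry folding):
+ 0x6991 = 0x6991
+ 0x8b09 = 0xf49a
+ 0x0af0 = 0xff8a
+ 0xedac = 0xed37
One's complement: ~0xed37
Checksum = 0x12c8


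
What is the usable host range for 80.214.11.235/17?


Network: 80.214.0.0
Broadcast: 80.214.127.255
First usable = network + 1
Last usable = broadcast - 1
Range: 80.214.0.1 to 80.214.127.254


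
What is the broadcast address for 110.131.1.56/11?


Network: 110.128.0.0/11
Host bits = 21
Set all host bits to 1:
Broadcast: 110.159.255.255


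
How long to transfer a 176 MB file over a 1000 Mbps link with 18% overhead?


Effective throughput = 1000 * (1 - 18/100) = 820.0 Mbps
File size in Mb = 176 * 8 = 1408 Mb
Time = 1408 / 820.0
Time = 1.7171 seconds


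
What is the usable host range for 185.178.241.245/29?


Network: 185.178.241.240
Broadcast: 185.178.241.247
First usable = network + 1
Last usable = broadcast - 1
Range: 185.178.241.241 to 185.178.241.246


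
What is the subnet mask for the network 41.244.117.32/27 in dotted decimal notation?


/27 means 27 network bits, 5 host bits
Binary: 11111111111111111111111111100000
Mask: 255.255.255.224


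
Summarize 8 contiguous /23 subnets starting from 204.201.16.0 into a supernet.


Original prefix: /23
Number of subnets: 8 = 2^3
New prefix = 23 - 3 = 20
Supernet: 204.201.16.0/20


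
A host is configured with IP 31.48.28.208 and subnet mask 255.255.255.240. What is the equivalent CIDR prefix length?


Binary: 11111111.11111111.11111111.11110000
Count leading 1s
Prefix: /28


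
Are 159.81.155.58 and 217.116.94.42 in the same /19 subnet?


Mask: 255.255.224.0
159.81.155.58 AND mask = 159.81.128.0
217.116.94.42 AND mask = 217.116.64.0
No, different subnets (159.81.128.0 vs 217.116.64.0)


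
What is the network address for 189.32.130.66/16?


IP:   10111101.00100000.10000010.01000010
Mask: 11111111.11111111.00000000.00000000
AND operation:
Net:  10111101.00100000.00000000.00000000
Network: 189.32.0.0/16


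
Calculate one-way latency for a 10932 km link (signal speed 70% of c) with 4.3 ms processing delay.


Speed = 0.7 * 3e5 km/s = 210000 km/s
Propagation delay = 10932 / 210000 = 0.0521 s = 52.0571 ms
Processing delay = 4.3 ms
Total one-way latency = 56.3571 ms


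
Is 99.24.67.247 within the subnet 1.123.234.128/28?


Subnet network: 1.123.234.128
Test IP AND mask: 99.24.67.240
No, 99.24.67.247 is not in 1.123.234.128/28


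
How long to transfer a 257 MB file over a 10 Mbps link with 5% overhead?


Effective throughput = 10 * (1 - 5/100) = 9.5 Mbps
File size in Mb = 257 * 8 = 2056 Mb
Time = 2056 / 9.5
Time = 216.4211 seconds


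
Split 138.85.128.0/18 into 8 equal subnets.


New prefix = 18 + 3 = 21
Each subnet has 2048 addresses
  138.85.128.0/21
  138.85.136.0/21
  138.85.144.0/21
  138.85.152.0/21
  138.85.160.0/21
  138.85.168.0/21
  138.85.176.0/21
  138.85.184.0/21
Subnets: 138.85.128.0/21, 138.85.136.0/21, 138.85.144.0/21, 138.85.152.0/21, 138.85.160.0/21, 138.85.168.0/21, 138.85.176.0/21, 138.85.184.0/21


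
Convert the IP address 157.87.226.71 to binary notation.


157 = 10011101
87 = 01010111
226 = 11100010
71 = 01000111
Binary: 10011101.01010111.11100010.01000111


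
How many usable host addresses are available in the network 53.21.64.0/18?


Host bits = 32 - 18 = 14
Total addresses = 2^14 = 16384
Usable = total - 2 (network and broadcast)
Usable hosts: 16382


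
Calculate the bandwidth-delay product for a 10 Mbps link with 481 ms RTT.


BDP = bandwidth * RTT
= 10 Mbps * 481 ms
= 10 * 1e6 * 481 / 1000 bits
= 4810000 bits
= 601250 bytes
= 587.1582 KB
BDP = 4810000 bits (601250 bytes)


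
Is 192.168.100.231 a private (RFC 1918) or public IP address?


RFC 1918 private ranges:
  10.0.0.0/8 (10.0.0.0 - 10.255.255.255)
  172.16.0.0/12 (172.16.0.0 - 172.31.255.255)
  192.168.0.0/16 (192.168.0.0 - 192.168.255.255)
Private (in 192.168.0.0/16)


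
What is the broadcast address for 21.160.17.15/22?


Network: 21.160.16.0/22
Host bits = 10
Set all host bits to 1:
Broadcast: 21.160.19.255


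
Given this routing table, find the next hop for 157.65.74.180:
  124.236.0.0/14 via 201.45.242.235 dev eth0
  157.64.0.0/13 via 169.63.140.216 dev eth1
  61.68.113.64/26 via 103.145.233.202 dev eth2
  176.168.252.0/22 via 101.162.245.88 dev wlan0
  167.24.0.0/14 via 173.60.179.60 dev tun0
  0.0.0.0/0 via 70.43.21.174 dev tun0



Longest prefix match for 157.65.74.180:
  /14 124.236.0.0: no
  /13 157.64.0.0: MATCH
  /26 61.68.113.64: no
  /22 176.168.252.0: no
  /14 167.24.0.0: no
  /0 0.0.0.0: MATCH
Selected: next-hop 169.63.140.216 via eth1 (matched /13)


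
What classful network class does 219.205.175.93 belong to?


First octet: 219
Binary: 11011011
110xxxxx -> Class C (192-223)
Class C, default mask 255.255.255.0 (/24)


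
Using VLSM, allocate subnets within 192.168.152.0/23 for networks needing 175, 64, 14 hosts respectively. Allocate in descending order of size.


175 hosts -> /24 (254 usable): 192.168.152.0/24
64 hosts -> /25 (126 usable): 192.168.153.0/25
14 hosts -> /28 (14 usable): 192.168.153.128/28
Allocation: 192.168.152.0/24 (175 hosts, 254 usable); 192.168.153.0/25 (64 hosts, 126 usable); 192.168.153.128/28 (14 hosts, 14 usable)


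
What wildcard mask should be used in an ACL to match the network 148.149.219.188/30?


Subnet mask: 255.255.255.252
Wildcard = 255.255.255.255 - subnet mask
255 - 255 = 0
255 - 255 = 0
255 - 255 = 0
255 - 252 = 3
Wildcard: 0.0.0.3


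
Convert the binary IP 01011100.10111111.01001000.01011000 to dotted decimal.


01011100 = 92
10111111 = 191
01001000 = 72
01011000 = 88
IP: 92.191.72.88


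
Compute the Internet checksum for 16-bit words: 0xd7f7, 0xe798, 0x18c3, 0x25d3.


Sum all words (with carry folding):
+ 0xd7f7 = 0xd7f7
+ 0xe798 = 0xbf90
+ 0x18c3 = 0xd853
+ 0x25d3 = 0xfe26
One's complement: ~0xfe26
Checksum = 0x01d9


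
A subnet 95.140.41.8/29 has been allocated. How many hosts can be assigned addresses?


Host bits = 32 - 29 = 3
Total addresses = 2^3 = 8
Usable = total - 2 (network and broadcast)
Usable hosts: 6


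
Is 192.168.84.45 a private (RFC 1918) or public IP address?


RFC 1918 private ranges:
  10.0.0.0/8 (10.0.0.0 - 10.255.255.255)
  172.16.0.0/12 (172.16.0.0 - 172.31.255.255)
  192.168.0.0/16 (192.168.0.0 - 192.168.255.255)
Private (in 192.168.0.0/16)


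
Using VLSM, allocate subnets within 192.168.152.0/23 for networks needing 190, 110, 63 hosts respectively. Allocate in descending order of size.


190 hosts -> /24 (254 usable): 192.168.152.0/24
110 hosts -> /25 (126 usable): 192.168.153.0/25
63 hosts -> /25 (126 usable): 192.168.153.128/25
Allocation: 192.168.152.0/24 (190 hosts, 254 usable); 192.168.153.0/25 (110 hosts, 126 usable); 192.168.153.128/25 (63 hosts, 126 usable)


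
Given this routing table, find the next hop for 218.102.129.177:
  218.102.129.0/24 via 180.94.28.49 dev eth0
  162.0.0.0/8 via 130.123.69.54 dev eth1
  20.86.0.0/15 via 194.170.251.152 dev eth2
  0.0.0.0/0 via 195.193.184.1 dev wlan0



Longest prefix match for 218.102.129.177:
  /24 218.102.129.0: MATCH
  /8 162.0.0.0: no
  /15 20.86.0.0: no
  /0 0.0.0.0: MATCH
Selected: next-hop 180.94.28.49 via eth0 (matched /24)


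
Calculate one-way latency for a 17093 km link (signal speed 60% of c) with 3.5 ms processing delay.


Speed = 0.6 * 3e5 km/s = 180000 km/s
Propagation delay = 17093 / 180000 = 0.095 s = 94.9611 ms
Processing delay = 3.5 ms
Total one-way latency = 98.4611 ms


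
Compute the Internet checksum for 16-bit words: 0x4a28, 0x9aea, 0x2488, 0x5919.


Sum all words (with carry folding):
+ 0x4a28 = 0x4a28
+ 0x9aea = 0xe512
+ 0x2488 = 0x099b
+ 0x5919 = 0x62b4
One's complement: ~0x62b4
Checksum = 0x9d4b


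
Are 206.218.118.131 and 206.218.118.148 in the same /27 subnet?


Mask: 255.255.255.224
206.218.118.131 AND mask = 206.218.118.128
206.218.118.148 AND mask = 206.218.118.128
Yes, same subnet (206.218.118.128)


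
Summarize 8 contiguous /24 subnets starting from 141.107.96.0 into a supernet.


Original prefix: /24
Number of subnets: 8 = 2^3
New prefix = 24 - 3 = 21
Supernet: 141.107.96.0/21


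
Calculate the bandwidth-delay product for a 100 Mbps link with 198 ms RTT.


BDP = bandwidth * RTT
= 100 Mbps * 198 ms
= 100 * 1e6 * 198 / 1000 bits
= 19800000 bits
= 2475000 bytes
= 2416.9922 KB
BDP = 19800000 bits (2475000 bytes)


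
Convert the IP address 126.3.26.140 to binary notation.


126 = 01111110
3 = 00000011
26 = 00011010
140 = 10001100
Binary: 01111110.00000011.00011010.10001100


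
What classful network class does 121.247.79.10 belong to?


First octet: 121
Binary: 01111001
0xxxxxxx -> Class A (1-126)
Class A, default mask 255.0.0.0 (/8)


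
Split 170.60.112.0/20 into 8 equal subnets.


New prefix = 20 + 3 = 23
Each subnet has 512 addresses
  170.60.112.0/23
  170.60.114.0/23
  170.60.116.0/23
  170.60.118.0/23
  170.60.120.0/23
  170.60.122.0/23
  170.60.124.0/23
  170.60.126.0/23
Subnets: 170.60.112.0/23, 170.60.114.0/23, 170.60.116.0/23, 170.60.118.0/23, 170.60.120.0/23, 170.60.122.0/23, 170.60.124.0/23, 170.60.126.0/23


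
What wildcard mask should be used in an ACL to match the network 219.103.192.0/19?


Subnet mask: 255.255.224.0
Wildcard = 255.255.255.255 - subnet mask
255 - 255 = 0
255 - 255 = 0
255 - 224 = 31
255 - 0 = 255
Wildcard: 0.0.31.255


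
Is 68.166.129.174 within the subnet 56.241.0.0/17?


Subnet network: 56.241.0.0
Test IP AND mask: 68.166.128.0
No, 68.166.129.174 is not in 56.241.0.0/17


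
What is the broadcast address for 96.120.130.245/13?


Network: 96.120.0.0/13
Host bits = 19
Set all host bits to 1:
Broadcast: 96.127.255.255


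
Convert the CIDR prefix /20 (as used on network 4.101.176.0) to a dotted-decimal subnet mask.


/20 means 20 network bits, 12 host bits
Binary: 11111111111111111111000000000000
Mask: 255.255.240.0


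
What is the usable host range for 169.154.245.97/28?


Network: 169.154.245.96
Broadcast: 169.154.245.111
First usable = network + 1
Last usable = broadcast - 1
Range: 169.154.245.97 to 169.154.245.110


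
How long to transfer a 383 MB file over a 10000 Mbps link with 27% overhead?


Effective throughput = 10000 * (1 - 27/100) = 7300 Mbps
File size in Mb = 383 * 8 = 3064 Mb
Time = 3064 / 7300
Time = 0.4197 seconds


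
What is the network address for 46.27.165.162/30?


IP:   00101110.00011011.10100101.10100010
Mask: 11111111.11111111.11111111.11111100
AND operation:
Net:  00101110.00011011.10100101.10100000
Network: 46.27.165.160/30


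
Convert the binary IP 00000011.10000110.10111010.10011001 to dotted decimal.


00000011 = 3
10000110 = 134
10111010 = 186
10011001 = 153
IP: 3.134.186.153


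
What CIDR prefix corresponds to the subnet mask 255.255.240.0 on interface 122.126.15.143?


Binary: 11111111.11111111.11110000.00000000
Count leading 1s
Prefix: /20


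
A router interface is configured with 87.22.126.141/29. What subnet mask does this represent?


/29 means 29 network bits, 3 host bits
Binary: 11111111111111111111111111111000
Mask: 255.255.255.248


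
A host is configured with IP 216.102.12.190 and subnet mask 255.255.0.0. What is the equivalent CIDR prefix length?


Binary: 11111111.11111111.00000000.00000000
Count leading 1s
Prefix: /16


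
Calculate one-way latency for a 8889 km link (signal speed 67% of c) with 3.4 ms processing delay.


Speed = 0.67 * 3e5 km/s = 201000 km/s
Propagation delay = 8889 / 201000 = 0.0442 s = 44.2239 ms
Processing delay = 3.4 ms
Total one-way latency = 47.6239 ms


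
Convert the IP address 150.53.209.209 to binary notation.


150 = 10010110
53 = 00110101
209 = 11010001
209 = 11010001
Binary: 10010110.00110101.11010001.11010001


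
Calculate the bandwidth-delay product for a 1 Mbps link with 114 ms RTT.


BDP = bandwidth * RTT
= 1 Mbps * 114 ms
= 1 * 1e6 * 114 / 1000 bits
= 114000 bits
= 14250 bytes
= 13.916 KB
BDP = 114000 bits (14250 bytes)


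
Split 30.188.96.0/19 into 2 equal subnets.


New prefix = 19 + 1 = 20
Each subnet has 4096 addresses
  30.188.96.0/20
  30.188.112.0/20
Subnets: 30.188.96.0/20, 30.188.112.0/20


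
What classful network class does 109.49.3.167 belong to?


First octet: 109
Binary: 01101101
0xxxxxxx -> Class A (1-126)
Class A, default mask 255.0.0.0 (/8)


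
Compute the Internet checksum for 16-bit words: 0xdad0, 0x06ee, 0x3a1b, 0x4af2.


Sum all words (with carry folding):
+ 0xdad0 = 0xdad0
+ 0x06ee = 0xe1be
+ 0x3a1b = 0x1bda
+ 0x4af2 = 0x66cc
One's complement: ~0x66cc
Checksum = 0x9933


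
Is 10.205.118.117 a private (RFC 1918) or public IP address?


RFC 1918 private ranges:
  10.0.0.0/8 (10.0.0.0 - 10.255.255.255)
  172.16.0.0/12 (172.16.0.0 - 172.31.255.255)
  192.168.0.0/16 (192.168.0.0 - 192.168.255.255)
Private (in 10.0.0.0/8)


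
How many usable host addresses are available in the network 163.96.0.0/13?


Host bits = 32 - 13 = 19
Total addresses = 2^19 = 524288
Usable = total - 2 (network and broadcast)
Usable hosts: 524286


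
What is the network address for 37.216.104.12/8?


IP:   00100101.11011000.01101000.00001100
Mask: 11111111.00000000.00000000.00000000
AND operation:
Net:  00100101.00000000.00000000.00000000
Network: 37.0.0.0/8


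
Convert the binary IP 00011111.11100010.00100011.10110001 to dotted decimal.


00011111 = 31
11100010 = 226
00100011 = 35
10110001 = 177
IP: 31.226.35.177


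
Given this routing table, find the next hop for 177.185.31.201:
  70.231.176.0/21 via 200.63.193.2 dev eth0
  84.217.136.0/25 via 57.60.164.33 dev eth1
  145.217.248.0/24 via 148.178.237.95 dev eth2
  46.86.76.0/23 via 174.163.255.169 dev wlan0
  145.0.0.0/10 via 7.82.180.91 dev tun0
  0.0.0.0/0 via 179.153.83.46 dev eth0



Longest prefix match for 177.185.31.201:
  /21 70.231.176.0: no
  /25 84.217.136.0: no
  /24 145.217.248.0: no
  /23 46.86.76.0: no
  /10 145.0.0.0: no
  /0 0.0.0.0: MATCH
Selected: next-hop 179.153.83.46 via eth0 (matched /0)


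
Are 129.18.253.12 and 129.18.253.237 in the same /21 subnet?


Mask: 255.255.248.0
129.18.253.12 AND mask = 129.18.248.0
129.18.253.237 AND mask = 129.18.248.0
Yes, same subnet (129.18.248.0)


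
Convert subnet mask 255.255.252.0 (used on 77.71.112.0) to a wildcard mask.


Subnet mask: 255.255.252.0
Wildcard = 255.255.255.255 - subnet mask
255 - 255 = 0
255 - 255 = 0
255 - 252 = 3
255 - 0 = 255
Wildcard: 0.0.3.255


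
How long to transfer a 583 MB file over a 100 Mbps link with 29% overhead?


Effective throughput = 100 * (1 - 29/100) = 71 Mbps
File size in Mb = 583 * 8 = 4664 Mb
Time = 4664 / 71
Time = 65.6901 seconds


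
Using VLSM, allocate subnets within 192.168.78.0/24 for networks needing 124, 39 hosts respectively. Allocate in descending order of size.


124 hosts -> /25 (126 usable): 192.168.78.0/25
39 hosts -> /26 (62 usable): 192.168.78.128/26
Allocation: 192.168.78.0/25 (124 hosts, 126 usable); 192.168.78.128/26 (39 hosts, 62 usable)


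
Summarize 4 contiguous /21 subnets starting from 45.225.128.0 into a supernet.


Original prefix: /21
Number of subnets: 4 = 2^2
New prefix = 21 - 2 = 19
Supernet: 45.225.128.0/19


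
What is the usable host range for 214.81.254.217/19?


Network: 214.81.224.0
Broadcast: 214.81.255.255
First usable = network + 1
Last usable = broadcast - 1
Range: 214.81.224.1 to 214.81.255.254


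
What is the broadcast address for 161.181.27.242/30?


Network: 161.181.27.240/30
Host bits = 2
Set all host bits to 1:
Broadcast: 161.181.27.243


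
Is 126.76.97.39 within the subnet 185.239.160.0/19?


Subnet network: 185.239.160.0
Test IP AND mask: 126.76.96.0
No, 126.76.97.39 is not in 185.239.160.0/19


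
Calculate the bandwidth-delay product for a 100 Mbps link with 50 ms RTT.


BDP = bandwidth * RTT
= 100 Mbps * 50 ms
= 100 * 1e6 * 50 / 1000 bits
= 5000000 bits
= 625000 bytes
= 610.3516 KB
BDP = 5000000 bits (625000 bytes)


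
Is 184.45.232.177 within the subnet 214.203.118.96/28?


Subnet network: 214.203.118.96
Test IP AND mask: 184.45.232.176
No, 184.45.232.177 is not in 214.203.118.96/28


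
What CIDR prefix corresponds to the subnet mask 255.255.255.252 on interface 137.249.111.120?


Binary: 11111111.11111111.11111111.11111100
Count leading 1s
Prefix: /30


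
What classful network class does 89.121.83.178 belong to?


First octet: 89
Binary: 01011001
0xxxxxxx -> Class A (1-126)
Class A, default mask 255.0.0.0 (/8)


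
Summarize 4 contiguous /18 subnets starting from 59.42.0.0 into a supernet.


Original prefix: /18
Number of subnets: 4 = 2^2
New prefix = 18 - 2 = 16
Supernet: 59.42.0.0/16


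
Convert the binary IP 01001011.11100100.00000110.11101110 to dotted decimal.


01001011 = 75
11100100 = 228
00000110 = 6
11101110 = 238
IP: 75.228.6.238


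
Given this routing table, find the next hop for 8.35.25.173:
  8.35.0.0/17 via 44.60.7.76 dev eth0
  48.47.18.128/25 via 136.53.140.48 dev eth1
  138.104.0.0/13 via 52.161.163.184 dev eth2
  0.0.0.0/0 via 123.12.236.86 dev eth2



Longest prefix match for 8.35.25.173:
  /17 8.35.0.0: MATCH
  /25 48.47.18.128: no
  /13 138.104.0.0: no
  /0 0.0.0.0: MATCH
Selected: next-hop 44.60.7.76 via eth0 (matched /17)


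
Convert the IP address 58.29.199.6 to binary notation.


58 = 00111010
29 = 00011101
199 = 11000111
6 = 00000110
Binary: 00111010.00011101.11000111.00000110


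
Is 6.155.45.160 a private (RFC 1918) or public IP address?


RFC 1918 private ranges:
  10.0.0.0/8 (10.0.0.0 - 10.255.255.255)
  172.16.0.0/12 (172.16.0.0 - 172.31.255.255)
  192.168.0.0/16 (192.168.0.0 - 192.168.255.255)
Public (not in any RFC 1918 range)


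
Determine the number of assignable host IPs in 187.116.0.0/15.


Host bits = 32 - 15 = 17
Total addresses = 2^17 = 131072
Usable = total - 2 (network and broadcast)
Usable hosts: 131070


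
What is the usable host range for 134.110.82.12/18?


Network: 134.110.64.0
Broadcast: 134.110.127.255
First usable = network + 1
Last usable = broadcast - 1
Range: 134.110.64.1 to 134.110.127.254


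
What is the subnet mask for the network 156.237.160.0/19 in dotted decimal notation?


/19 means 19 network bits, 13 host bits
Binary: 11111111111111111110000000000000
Mask: 255.255.224.0


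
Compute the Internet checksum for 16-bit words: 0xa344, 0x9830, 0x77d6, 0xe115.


Sum all words (with carry folding):
+ 0xa344 = 0xa344
+ 0x9830 = 0x3b75
+ 0x77d6 = 0xb34b
+ 0xe115 = 0x9461
One's complement: ~0x9461
Checksum = 0x6b9e


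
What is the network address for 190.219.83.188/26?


IP:   10111110.11011011.01010011.10111100
Mask: 11111111.11111111.11111111.11000000
AND operation:
Net:  10111110.11011011.01010011.10000000
Network: 190.219.83.128/26


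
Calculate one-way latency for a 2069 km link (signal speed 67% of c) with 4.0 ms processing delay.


Speed = 0.67 * 3e5 km/s = 201000 km/s
Propagation delay = 2069 / 201000 = 0.0103 s = 10.2935 ms
Processing delay = 4.0 ms
Total one-way latency = 14.2935 ms


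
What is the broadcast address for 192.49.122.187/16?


Network: 192.49.0.0/16
Host bits = 16
Set all host bits to 1:
Broadcast: 192.49.255.255


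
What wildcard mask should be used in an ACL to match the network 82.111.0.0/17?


Subnet mask: 255.255.128.0
Wildcard = 255.255.255.255 - subnet mask
255 - 255 = 0
255 - 255 = 0
255 - 128 = 127
255 - 0 = 255
Wildcard: 0.0.127.255


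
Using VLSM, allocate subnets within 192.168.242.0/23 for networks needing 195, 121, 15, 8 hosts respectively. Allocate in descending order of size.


195 hosts -> /24 (254 usable): 192.168.242.0/24
121 hosts -> /25 (126 usable): 192.168.243.0/25
15 hosts -> /27 (30 usable): 192.168.243.128/27
8 hosts -> /28 (14 usable): 192.168.243.160/28
Allocation: 192.168.242.0/24 (195 hosts, 254 usable); 192.168.243.0/25 (121 hosts, 126 usable); 192.168.243.128/27 (15 hosts, 30 usable); 192.168.243.160/28 (8 hosts, 14 usable)


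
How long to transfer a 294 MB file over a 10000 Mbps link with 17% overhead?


Effective throughput = 10000 * (1 - 17/100) = 8300 Mbps
File size in Mb = 294 * 8 = 2352 Mb
Time = 2352 / 8300
Time = 0.2834 seconds


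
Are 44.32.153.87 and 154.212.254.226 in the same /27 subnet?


Mask: 255.255.255.224
44.32.153.87 AND mask = 44.32.153.64
154.212.254.226 AND mask = 154.212.254.224
No, different subnets (44.32.153.64 vs 154.212.254.224)


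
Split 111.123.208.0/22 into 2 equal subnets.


New prefix = 22 + 1 = 23
Each subnet has 512 addresses
  111.123.208.0/23
  111.123.210.0/23
Subnets: 111.123.208.0/23, 111.123.210.0/23


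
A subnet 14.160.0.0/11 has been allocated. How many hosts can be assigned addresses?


Host bits = 32 - 11 = 21
Total addresses = 2^21 = 2097152
Usable = total - 2 (network and broadcast)
Usable hosts: 2097150


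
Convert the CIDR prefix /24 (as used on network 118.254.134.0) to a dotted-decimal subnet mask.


/24 means 24 network bits, 8 host bits
Binary: 11111111111111111111111100000000
Mask: 255.255.255.0


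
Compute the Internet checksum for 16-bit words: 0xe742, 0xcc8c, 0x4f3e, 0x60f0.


Sum all words (with carry folding):
+ 0xe742 = 0xe742
+ 0xcc8c = 0xb3cf
+ 0x4f3e = 0x030e
+ 0x60f0 = 0x63fe
One's complement: ~0x63fe
Checksum = 0x9c01


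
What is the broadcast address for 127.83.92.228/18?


Network: 127.83.64.0/18
Host bits = 14
Set all host bits to 1:
Broadcast: 127.83.127.255


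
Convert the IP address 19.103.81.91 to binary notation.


19 = 00010011
103 = 01100111
81 = 01010001
91 = 01011011
Binary: 00010011.01100111.01010001.01011011


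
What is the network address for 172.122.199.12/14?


IP:   10101100.01111010.11000111.00001100
Mask: 11111111.11111100.00000000.00000000
AND operation:
Net:  10101100.01111000.00000000.00000000
Network: 172.120.0.0/14


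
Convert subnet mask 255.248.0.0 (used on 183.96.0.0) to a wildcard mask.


Subnet mask: 255.248.0.0
Wildcard = 255.255.255.255 - subnet mask
255 - 255 = 0
255 - 248 = 7
255 - 0 = 255
255 - 0 = 255
Wildcard: 0.7.255.255


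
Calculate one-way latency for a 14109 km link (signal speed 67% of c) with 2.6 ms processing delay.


Speed = 0.67 * 3e5 km/s = 201000 km/s
Propagation delay = 14109 / 201000 = 0.0702 s = 70.194 ms
Processing delay = 2.6 ms
Total one-way latency = 72.794 ms


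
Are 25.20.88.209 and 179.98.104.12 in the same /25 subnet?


Mask: 255.255.255.128
25.20.88.209 AND mask = 25.20.88.128
179.98.104.12 AND mask = 179.98.104.0
No, different subnets (25.20.88.128 vs 179.98.104.0)


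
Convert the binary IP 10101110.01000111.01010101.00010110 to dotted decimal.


10101110 = 174
01000111 = 71
01010101 = 85
00010110 = 22
IP: 174.71.85.22


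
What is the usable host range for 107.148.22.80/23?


Network: 107.148.22.0
Broadcast: 107.148.23.255
First usable = network + 1
Last usable = broadcast - 1
Range: 107.148.22.1 to 107.148.23.254


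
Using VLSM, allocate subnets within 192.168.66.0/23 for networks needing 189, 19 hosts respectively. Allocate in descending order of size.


189 hosts -> /24 (254 usable): 192.168.66.0/24
19 hosts -> /27 (30 usable): 192.168.67.0/27
Allocation: 192.168.66.0/24 (189 hosts, 254 usable); 192.168.67.0/27 (19 hosts, 30 usable)


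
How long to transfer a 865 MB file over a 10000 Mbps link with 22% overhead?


Effective throughput = 10000 * (1 - 22/100) = 7800 Mbps
File size in Mb = 865 * 8 = 6920 Mb
Time = 6920 / 7800
Time = 0.8872 seconds


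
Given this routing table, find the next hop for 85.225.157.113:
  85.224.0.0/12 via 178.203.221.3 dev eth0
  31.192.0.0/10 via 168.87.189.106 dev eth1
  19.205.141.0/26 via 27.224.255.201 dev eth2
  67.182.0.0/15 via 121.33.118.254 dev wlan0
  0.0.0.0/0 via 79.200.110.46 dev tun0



Longest prefix match for 85.225.157.113:
  /12 85.224.0.0: MATCH
  /10 31.192.0.0: no
  /26 19.205.141.0: no
  /15 67.182.0.0: no
  /0 0.0.0.0: MATCH
Selected: next-hop 178.203.221.3 via eth0 (matched /12)


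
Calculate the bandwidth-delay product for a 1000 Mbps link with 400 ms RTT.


BDP = bandwidth * RTT
= 1000 Mbps * 400 ms
= 1000 * 1e6 * 400 / 1000 bits
= 400000000 bits
= 50000000 bytes
= 48828.125 KB
BDP = 400000000 bits (50000000 bytes)


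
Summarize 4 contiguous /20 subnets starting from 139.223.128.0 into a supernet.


Original prefix: /20
Number of subnets: 4 = 2^2
New prefix = 20 - 2 = 18
Supernet: 139.223.128.0/18


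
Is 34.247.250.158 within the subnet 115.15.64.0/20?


Subnet network: 115.15.64.0
Test IP AND mask: 34.247.240.0
No, 34.247.250.158 is not in 115.15.64.0/20


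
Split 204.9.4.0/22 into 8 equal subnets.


New prefix = 22 + 3 = 25
Each subnet has 128 addresses
  204.9.4.0/25
  204.9.4.128/25
  204.9.5.0/25
  204.9.5.128/25
  204.9.6.0/25
  204.9.6.128/25
  204.9.7.0/25
  204.9.7.128/25
Subnets: 204.9.4.0/25, 204.9.4.128/25, 204.9.5.0/25, 204.9.5.128/25, 204.9.6.0/25, 204.9.6.128/25, 204.9.7.0/25, 204.9.7.128/25


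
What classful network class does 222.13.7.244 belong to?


First octet: 222
Binary: 11011110
110xxxxx -> Class C (192-223)
Class C, default mask 255.255.255.0 (/24)


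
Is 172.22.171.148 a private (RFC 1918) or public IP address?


RFC 1918 private ranges:
  10.0.0.0/8 (10.0.0.0 - 10.255.255.255)
  172.16.0.0/12 (172.16.0.0 - 172.31.255.255)
  192.168.0.0/16 (192.168.0.0 - 192.168.255.255)
Private (in 172.16.0.0/12)
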